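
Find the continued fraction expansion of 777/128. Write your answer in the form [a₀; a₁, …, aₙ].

[6; 14, 4, 2]

⌊777/128⌋ = 6, remainder 9
⌊128/9⌋ = 14, remainder 2
⌊9/2⌋ = 4, remainder 1
⌊2/1⌋ = 2, remainder 0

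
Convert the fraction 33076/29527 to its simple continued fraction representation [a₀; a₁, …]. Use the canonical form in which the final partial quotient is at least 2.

[1; 8, 3, 7, 1, 7, 2, 8]

⌊33076/29527⌋ = 1, remainder 3549
⌊29527/3549⌋ = 8, remainder 1135
⌊3549/1135⌋ = 3, remainder 144
⌊1135/144⌋ = 7, remainder 127
⌊144/127⌋ = 1, remainder 17
⌊127/17⌋ = 7, remainder 8
⌊17/8⌋ = 2, remainder 1
⌊8/1⌋ = 8, remainder 0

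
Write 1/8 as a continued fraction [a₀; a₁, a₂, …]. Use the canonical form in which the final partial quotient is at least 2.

Apply division with remainder until the remainder is 0:
1 ÷ 8 → quotient 0, remainder 1
8 ÷ 1 → quotient 8, remainder 0

[0; 8]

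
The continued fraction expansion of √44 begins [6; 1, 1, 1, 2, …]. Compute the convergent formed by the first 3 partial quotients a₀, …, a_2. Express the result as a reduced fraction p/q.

13/2

Start with 1.
1 + 1/(1/1) = 1 + 1/1 = 2/1
6 + 1/(2/1) = 6 + 1/2 = 13/2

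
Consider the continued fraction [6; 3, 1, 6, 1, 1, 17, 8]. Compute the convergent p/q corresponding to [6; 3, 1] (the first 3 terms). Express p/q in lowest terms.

25/4

a_0 = 6: 6/1
a_1 = 3: 19/3
a_2 = 1: 25/4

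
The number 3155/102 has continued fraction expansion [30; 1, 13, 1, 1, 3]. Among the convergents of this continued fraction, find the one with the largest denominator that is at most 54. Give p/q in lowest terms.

897/29

List convergents until the denominator exceeds the bound:
a_0 = 30: 30/1  (≤ bound)
a_1 = 1: 31/1  (≤ bound)
a_2 = 13: 433/14  (≤ bound)
a_3 = 1: 464/15  (≤ bound)
a_4 = 1: 897/29  (≤ bound)
a_5 = 3: 3155/102  (> 54, stop)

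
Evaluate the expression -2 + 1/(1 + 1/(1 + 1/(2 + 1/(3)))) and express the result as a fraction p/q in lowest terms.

Start with 3.
2 + 1/(3/1) = 2 + 1/3 = 7/3
1 + 1/(7/3) = 1 + 3/7 = 10/7
1 + 1/(10/7) = 1 + 7/10 = 17/10
-2 + 1/(17/10) = -2 + 10/17 = -24/17

-24/17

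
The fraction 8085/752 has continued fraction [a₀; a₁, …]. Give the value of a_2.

3

Repeatedly divide and take the remainder:
8085 = 10·752 + 565, so a_0 = 10
752 = 1·565 + 187, so a_1 = 1
565 = 3·187 + 4, so a_2 = 3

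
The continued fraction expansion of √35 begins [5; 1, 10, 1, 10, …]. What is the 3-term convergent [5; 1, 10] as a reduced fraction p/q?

65/11

Collapse the nested fraction from the inside out:
Start with 10.
1 + 1/(10/1) = 1 + 1/10 = 11/10
5 + 1/(11/10) = 5 + 10/11 = 65/11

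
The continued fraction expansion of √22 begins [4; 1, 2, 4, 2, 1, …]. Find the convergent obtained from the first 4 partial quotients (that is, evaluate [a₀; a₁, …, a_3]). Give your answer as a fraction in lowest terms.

61/13

Start with 4.
2 + 1/(4/1) = 2 + 1/4 = 9/4
1 + 1/(9/4) = 1 + 4/9 = 13/9
4 + 1/(13/9) = 4 + 9/13 = 61/13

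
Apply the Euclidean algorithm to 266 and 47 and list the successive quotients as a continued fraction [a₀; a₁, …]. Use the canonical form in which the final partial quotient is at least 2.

[5; 1, 1, 1, 15]

⌊266/47⌋ = 5, remainder 31
⌊47/31⌋ = 1, remainder 16
⌊31/16⌋ = 1, remainder 15
⌊16/15⌋ = 1, remainder 1
⌊15/1⌋ = 15, remainder 0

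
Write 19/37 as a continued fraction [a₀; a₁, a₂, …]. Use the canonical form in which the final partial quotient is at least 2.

[0; 1, 1, 18]

19 ÷ 37 → quotient 0, remainder 19
37 ÷ 19 → quotient 1, remainder 18
19 ÷ 18 → quotient 1, remainder 1
18 ÷ 1 → quotient 18, remainder 0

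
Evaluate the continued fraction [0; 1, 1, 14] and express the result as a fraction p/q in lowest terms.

a_0 = 0: 0/1
a_1 = 1: 1/1
a_2 = 1: 1/2
a_3 = 14: 15/29

15/29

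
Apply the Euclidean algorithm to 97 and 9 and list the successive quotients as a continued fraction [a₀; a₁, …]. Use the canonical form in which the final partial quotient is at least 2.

⌊97/9⌋ = 10, remainder 7
⌊9/7⌋ = 1, remainder 2
⌊7/2⌋ = 3, remainder 1
⌊2/1⌋ = 2, remainder 0

[10; 1, 3, 2]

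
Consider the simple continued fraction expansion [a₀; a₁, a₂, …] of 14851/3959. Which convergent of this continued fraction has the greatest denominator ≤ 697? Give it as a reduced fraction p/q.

784/209

a_0 = 3: 3/1  (≤ bound)
a_1 = 1: 4/1  (≤ bound)
a_2 = 3: 15/4  (≤ bound)
a_3 = 51: 769/205  (≤ bound)
a_4 = 1: 784/209  (≤ bound)
a_5 = 5: 4689/1250  (> 697, stop)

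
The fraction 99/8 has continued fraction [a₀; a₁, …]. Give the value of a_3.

2

99 = 12·8 + 3, so a_0 = 12
8 = 2·3 + 2, so a_1 = 2
3 = 1·2 + 1, so a_2 = 1
2 = 2·1 + 0, so a_3 = 2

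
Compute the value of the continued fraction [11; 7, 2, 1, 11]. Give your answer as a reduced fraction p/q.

Build up convergents one term at a time:
a_0 = 11: 11/1
a_1 = 7: 78/7
a_2 = 2: 167/15
a_3 = 1: 245/22
a_4 = 11: 2862/257

2862/257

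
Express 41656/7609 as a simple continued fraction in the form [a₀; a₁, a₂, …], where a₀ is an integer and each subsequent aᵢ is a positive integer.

41656 = 5·7609 + 3611, so a_0 = 5
7609 = 2·3611 + 387, so a_1 = 2
3611 = 9·387 + 128, so a_2 = 9
387 = 3·128 + 3, so a_3 = 3
128 = 42·3 + 2, so a_4 = 42
3 = 1·2 + 1, so a_5 = 1
2 = 2·1 + 0, so a_6 = 2

[5; 2, 9, 3, 42, 1, 2]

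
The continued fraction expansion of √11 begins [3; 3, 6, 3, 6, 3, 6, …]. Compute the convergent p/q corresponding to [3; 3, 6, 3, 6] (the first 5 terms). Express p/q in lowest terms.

1257/379

a_0 = 3: 3/1
a_1 = 3: 10/3
a_2 = 6: 63/19
a_3 = 3: 199/60
a_4 = 6: 1257/379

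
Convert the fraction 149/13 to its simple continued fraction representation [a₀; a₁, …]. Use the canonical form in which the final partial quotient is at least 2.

Run the Euclidean algorithm, recording each quotient:
149 = 11·13 + 6, so a_0 = 11
13 = 2·6 + 1, so a_1 = 2
6 = 6·1 + 0, so a_2 = 6

[11; 2, 6]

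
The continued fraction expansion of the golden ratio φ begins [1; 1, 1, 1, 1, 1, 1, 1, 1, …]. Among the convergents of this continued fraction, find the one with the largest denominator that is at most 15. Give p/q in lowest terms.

21/13

a_0 = 1: 1/1  (≤ bound)
a_1 = 1: 2/1  (≤ bound)
a_2 = 1: 3/2  (≤ bound)
a_3 = 1: 5/3  (≤ bound)
a_4 = 1: 8/5  (≤ bound)
a_5 = 1: 13/8  (≤ bound)
a_6 = 1: 21/13  (≤ bound)
a_7 = 1: 34/21  (> 15, stop)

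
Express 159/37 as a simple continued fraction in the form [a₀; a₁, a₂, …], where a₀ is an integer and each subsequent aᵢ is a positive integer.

[4; 3, 2, 1, 3]

Repeatedly divide and take the remainder:
159 ÷ 37 → quotient 4, remainder 11
37 ÷ 11 → quotient 3, remainder 4
11 ÷ 4 → quotient 2, remainder 3
4 ÷ 3 → quotient 1, remainder 1
3 ÷ 1 → quotient 3, remainder 0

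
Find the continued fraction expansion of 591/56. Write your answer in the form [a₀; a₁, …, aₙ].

[10; 1, 1, 4, 6]

Run the Euclidean algorithm, recording each quotient:
591 ÷ 56 → quotient 10, remainder 31
56 ÷ 31 → quotient 1, remainder 25
31 ÷ 25 → quotient 1, remainder 6
25 ÷ 6 → quotient 4, remainder 1
6 ÷ 1 → quotient 6, remainder 0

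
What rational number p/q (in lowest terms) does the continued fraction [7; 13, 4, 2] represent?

Build up convergents one term at a time:
a_0 = 7: 7/1
a_1 = 13: 92/13
a_2 = 4: 375/53
a_3 = 2: 842/119

842/119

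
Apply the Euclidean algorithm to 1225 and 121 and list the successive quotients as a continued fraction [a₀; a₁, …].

[10; 8, 15]

1225 ÷ 121 → quotient 10, remainder 15
121 ÷ 15 → quotient 8, remainder 1
15 ÷ 1 → quotient 15, remainder 0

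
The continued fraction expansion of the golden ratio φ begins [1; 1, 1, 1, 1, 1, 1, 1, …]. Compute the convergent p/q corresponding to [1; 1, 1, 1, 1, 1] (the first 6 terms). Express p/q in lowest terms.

Start with 1.
1 + 1/(1/1) = 1 + 1/1 = 2/1
1 + 1/(2/1) = 1 + 1/2 = 3/2
1 + 1/(3/2) = 1 + 2/3 = 5/3
1 + 1/(5/3) = 1 + 3/5 = 8/5
1 + 1/(8/5) = 1 + 5/8 = 13/8

13/8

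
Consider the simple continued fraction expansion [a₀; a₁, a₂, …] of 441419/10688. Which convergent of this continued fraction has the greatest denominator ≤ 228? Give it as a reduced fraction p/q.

a_0 = 41: 41/1  (≤ bound)
a_1 = 3: 124/3  (≤ bound)
a_2 = 3: 413/10  (≤ bound)
a_3 = 22: 9210/223  (≤ bound)
a_4 = 1: 9623/233  (> 228, stop)

9210/223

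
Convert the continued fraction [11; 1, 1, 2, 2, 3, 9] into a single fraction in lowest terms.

4414/381

Use the convergent recurrence hₖ = aₖ·hₖ₋₁ + hₖ₋₂ (and likewise for the denominators kₖ):
a_0 = 11: 11/1
a_1 = 1: 12/1
a_2 = 1: 23/2
a_3 = 2: 58/5
a_4 = 2: 139/12
a_5 = 3: 475/41
a_6 = 9: 4414/381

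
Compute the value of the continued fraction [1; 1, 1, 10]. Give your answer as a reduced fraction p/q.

a_0 = 1: 1/1
a_1 = 1: 2/1
a_2 = 1: 3/2
a_3 = 10: 32/21

32/21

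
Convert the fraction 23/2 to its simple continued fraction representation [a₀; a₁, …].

[11; 2]

23 = 11·2 + 1, so a_0 = 11
2 = 2·1 + 0, so a_1 = 2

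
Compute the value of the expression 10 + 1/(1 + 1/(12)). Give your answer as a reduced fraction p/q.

a_0 = 10: 10/1
a_1 = 1: 11/1
a_2 = 12: 142/13

142/13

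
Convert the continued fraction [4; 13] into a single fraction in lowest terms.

a_0 = 4: 4/1
a_1 = 13: 53/13

53/13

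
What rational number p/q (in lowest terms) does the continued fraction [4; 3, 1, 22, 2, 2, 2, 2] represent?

11427/2687

a_0 = 4: 4/1
a_1 = 3: 13/3
a_2 = 1: 17/4
a_3 = 22: 387/91
a_4 = 2: 791/186
a_5 = 2: 1969/463
a_6 = 2: 4729/1112
a_7 = 2: 11427/2687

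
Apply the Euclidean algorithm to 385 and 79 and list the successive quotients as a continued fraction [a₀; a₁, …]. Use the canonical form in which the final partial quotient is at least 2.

[4; 1, 6, 1, 9]

Apply division with remainder until the remainder is 0:
385 ÷ 79 → quotient 4, remainder 69
79 ÷ 69 → quotient 1, remainder 10
69 ÷ 10 → quotient 6, remainder 9
10 ÷ 9 → quotient 1, remainder 1
9 ÷ 1 → quotient 9, remainder 0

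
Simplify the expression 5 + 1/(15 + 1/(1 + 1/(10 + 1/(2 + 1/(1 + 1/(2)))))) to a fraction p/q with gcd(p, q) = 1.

7331/1448

a_0 = 5: 5/1
a_1 = 15: 76/15
a_2 = 1: 81/16
a_3 = 10: 886/175
a_4 = 2: 1853/366
a_5 = 1: 2739/541
a_6 = 2: 7331/1448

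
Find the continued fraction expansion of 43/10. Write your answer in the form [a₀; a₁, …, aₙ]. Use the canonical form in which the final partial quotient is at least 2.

43 ÷ 10 → quotient 4, remainder 3
10 ÷ 3 → quotient 3, remainder 1
3 ÷ 1 → quotient 3, remainder 0

[4; 3, 3]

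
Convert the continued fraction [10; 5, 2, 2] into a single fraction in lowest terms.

275/27

Start with 2.
2 + 1/(2/1) = 2 + 1/2 = 5/2
5 + 1/(5/2) = 5 + 2/5 = 27/5
10 + 1/(27/5) = 10 + 5/27 = 275/27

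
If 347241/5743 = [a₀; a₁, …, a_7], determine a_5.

2

⌊347241/5743⌋ = 60, remainder 2661
⌊5743/2661⌋ = 2, remainder 421
⌊2661/421⌋ = 6, remainder 135
⌊421/135⌋ = 3, remainder 16
⌊135/16⌋ = 8, remainder 7
⌊16/7⌋ = 2, remainder 2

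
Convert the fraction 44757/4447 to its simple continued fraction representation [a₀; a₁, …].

Repeatedly divide and take the remainder:
44757 ÷ 4447 → quotient 10, remainder 287
4447 ÷ 287 → quotient 15, remainder 142
287 ÷ 142 → quotient 2, remainder 3
142 ÷ 3 → quotient 47, remainder 1
3 ÷ 1 → quotient 3, remainder 0

[10; 15, 2, 47, 3]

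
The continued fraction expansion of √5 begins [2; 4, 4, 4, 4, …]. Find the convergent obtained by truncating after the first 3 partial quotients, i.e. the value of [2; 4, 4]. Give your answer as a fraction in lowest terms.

Start with 4.
4 + 1/(4/1) = 4 + 1/4 = 17/4
2 + 1/(17/4) = 2 + 4/17 = 38/17

38/17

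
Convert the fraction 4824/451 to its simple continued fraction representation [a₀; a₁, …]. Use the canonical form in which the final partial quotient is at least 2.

[10; 1, 2, 3, 2, 2, 1, 5]

⌊4824/451⌋ = 10, remainder 314
⌊451/314⌋ = 1, remainder 137
⌊314/137⌋ = 2, remainder 40
⌊137/40⌋ = 3, remainder 17
⌊40/17⌋ = 2, remainder 6
⌊17/6⌋ = 2, remainder 5
⌊6/5⌋ = 1, remainder 1
⌊5/1⌋ = 5, remainder 0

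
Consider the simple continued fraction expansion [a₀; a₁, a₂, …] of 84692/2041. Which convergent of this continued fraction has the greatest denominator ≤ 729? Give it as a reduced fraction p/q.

a_0 = 41: 41/1  (≤ bound)
a_1 = 2: 83/2  (≤ bound)
a_2 = 53: 4440/107  (≤ bound)
a_3 = 4: 17843/430  (≤ bound)
a_4 = 1: 22283/537  (≤ bound)
a_5 = 3: 84692/2041  (> 729, stop)

22283/537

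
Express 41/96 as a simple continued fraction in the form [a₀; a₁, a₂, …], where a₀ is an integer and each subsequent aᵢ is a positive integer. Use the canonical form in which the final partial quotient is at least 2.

41 = 0·96 + 41, so a_0 = 0
96 = 2·41 + 14, so a_1 = 2
41 = 2·14 + 13, so a_2 = 2
14 = 1·13 + 1, so a_3 = 1
13 = 13·1 + 0, so a_4 = 13

[0; 2, 2, 1, 13]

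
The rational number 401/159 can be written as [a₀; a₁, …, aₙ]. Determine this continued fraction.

[2; 1, 1, 10, 1, 6]

Apply division with remainder until the remainder is 0:
⌊401/159⌋ = 2, remainder 83
⌊159/83⌋ = 1, remainder 76
⌊83/76⌋ = 1, remainder 7
⌊76/7⌋ = 10, remainder 6
⌊7/6⌋ = 1, remainder 1
⌊6/1⌋ = 6, remainder 0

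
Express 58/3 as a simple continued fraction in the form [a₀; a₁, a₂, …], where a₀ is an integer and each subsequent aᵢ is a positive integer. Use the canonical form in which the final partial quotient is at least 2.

[19; 3]

Run the Euclidean algorithm, recording each quotient:
58 = 19·3 + 1, so a_0 = 19
3 = 3·1 + 0, so a_1 = 3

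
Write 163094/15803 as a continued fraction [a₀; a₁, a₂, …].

⌊163094/15803⌋ = 10, remainder 5064
⌊15803/5064⌋ = 3, remainder 611
⌊5064/611⌋ = 8, remainder 176
⌊611/176⌋ = 3, remainder 83
⌊176/83⌋ = 2, remainder 10
⌊83/10⌋ = 8, remainder 3
⌊10/3⌋ = 3, remainder 1
⌊3/1⌋ = 3, remainder 0

[10; 3, 8, 3, 2, 8, 3, 3]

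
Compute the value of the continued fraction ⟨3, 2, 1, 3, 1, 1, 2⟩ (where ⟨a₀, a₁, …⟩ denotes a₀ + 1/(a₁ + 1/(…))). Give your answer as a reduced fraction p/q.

215/64

a_0 = 3: 3/1
a_1 = 2: 7/2
a_2 = 1: 10/3
a_3 = 3: 37/11
a_4 = 1: 47/14
a_5 = 1: 84/25
a_6 = 2: 215/64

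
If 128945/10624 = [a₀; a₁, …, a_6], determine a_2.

Run the Euclidean algorithm, recording each quotient:
128945 ÷ 10624 → quotient 12, remainder 1457
10624 ÷ 1457 → quotient 7, remainder 425
1457 ÷ 425 → quotient 3, remainder 182

3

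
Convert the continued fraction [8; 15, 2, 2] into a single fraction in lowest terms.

621/77

Start with 2.
2 + 1/(2/1) = 2 + 1/2 = 5/2
15 + 1/(5/2) = 15 + 2/5 = 77/5
8 + 1/(77/5) = 8 + 5/77 = 621/77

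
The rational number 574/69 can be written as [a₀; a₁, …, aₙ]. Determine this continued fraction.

[8; 3, 7, 3]

574 ÷ 69 → quotient 8, remainder 22
69 ÷ 22 → quotient 3, remainder 3
22 ÷ 3 → quotient 7, remainder 1
3 ÷ 1 → quotient 3, remainder 0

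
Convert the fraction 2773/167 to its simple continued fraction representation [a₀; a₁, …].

2773 ÷ 167 → quotient 16, remainder 101
167 ÷ 101 → quotient 1, remainder 66
101 ÷ 66 → quotient 1, remainder 35
66 ÷ 35 → quotient 1, remainder 31
35 ÷ 31 → quotient 1, remainder 4
31 ÷ 4 → quotient 7, remainder 3
4 ÷ 3 → quotient 1, remainder 1
3 ÷ 1 → quotient 3, remainder 0

[16; 1, 1, 1, 1, 7, 1, 3]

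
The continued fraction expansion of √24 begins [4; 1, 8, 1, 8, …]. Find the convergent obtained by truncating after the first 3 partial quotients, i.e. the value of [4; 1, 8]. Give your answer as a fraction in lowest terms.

a_0 = 4: 4/1
a_1 = 1: 5/1
a_2 = 8: 44/9

44/9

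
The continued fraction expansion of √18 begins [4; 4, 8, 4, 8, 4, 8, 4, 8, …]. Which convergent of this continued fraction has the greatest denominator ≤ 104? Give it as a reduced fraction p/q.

140/33

a_0 = 4: 4/1  (≤ bound)
a_1 = 4: 17/4  (≤ bound)
a_2 = 8: 140/33  (≤ bound)
a_3 = 4: 577/136  (> 104, stop)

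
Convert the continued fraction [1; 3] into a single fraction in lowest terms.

4/3

a_0 = 1: 1/1
a_1 = 3: 4/3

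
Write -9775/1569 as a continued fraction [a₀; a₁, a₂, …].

⌊-9775/1569⌋ = -7, remainder 1208
⌊1569/1208⌋ = 1, remainder 361
⌊1208/361⌋ = 3, remainder 125
⌊361/125⌋ = 2, remainder 111
⌊125/111⌋ = 1, remainder 14
⌊111/14⌋ = 7, remainder 13
⌊14/13⌋ = 1, remainder 1
⌊13/1⌋ = 13, remainder 0

[-7; 1, 3, 2, 1, 7, 1, 13]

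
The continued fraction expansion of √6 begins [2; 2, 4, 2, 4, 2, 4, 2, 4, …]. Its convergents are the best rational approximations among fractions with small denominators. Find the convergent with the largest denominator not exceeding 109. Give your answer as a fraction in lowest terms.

218/89

a_0 = 2: 2/1  (≤ bound)
a_1 = 2: 5/2  (≤ bound)
a_2 = 4: 22/9  (≤ bound)
a_3 = 2: 49/20  (≤ bound)
a_4 = 4: 218/89  (≤ bound)
a_5 = 2: 485/198  (> 109, stop)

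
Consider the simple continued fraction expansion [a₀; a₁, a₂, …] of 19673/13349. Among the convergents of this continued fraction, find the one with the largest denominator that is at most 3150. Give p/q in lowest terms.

List convergents until the denominator exceeds the bound:
a_0 = 1: 1/1  (≤ bound)
a_1 = 2: 3/2  (≤ bound)
a_2 = 9: 28/19  (≤ bound)
a_3 = 46: 1291/876  (≤ bound)
a_4 = 1: 1319/895  (≤ bound)
a_5 = 2: 3929/2666  (≤ bound)
a_6 = 1: 5248/3561  (> 3150, stop)

3929/2666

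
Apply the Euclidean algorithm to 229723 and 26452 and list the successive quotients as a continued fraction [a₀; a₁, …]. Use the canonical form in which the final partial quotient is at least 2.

229723 = 8·26452 + 18107, so a_0 = 8
26452 = 1·18107 + 8345, so a_1 = 1
18107 = 2·8345 + 1417, so a_2 = 2
8345 = 5·1417 + 1260, so a_3 = 5
1417 = 1·1260 + 157, so a_4 = 1
1260 = 8·157 + 4, so a_5 = 8
157 = 39·4 + 1, so a_6 = 39
4 = 4·1 + 0, so a_7 = 4

[8; 1, 2, 5, 1, 8, 39, 4]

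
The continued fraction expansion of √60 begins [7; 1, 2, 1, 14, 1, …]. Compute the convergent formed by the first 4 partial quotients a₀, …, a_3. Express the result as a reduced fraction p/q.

a_0 = 7: 7/1
a_1 = 1: 8/1
a_2 = 2: 23/3
a_3 = 1: 31/4

31/4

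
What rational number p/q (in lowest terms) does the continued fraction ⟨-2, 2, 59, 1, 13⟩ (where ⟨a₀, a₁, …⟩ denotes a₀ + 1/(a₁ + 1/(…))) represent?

Work from the innermost term outward:
Start with 13.
1 + 1/(13/1) = 1 + 1/13 = 14/13
59 + 1/(14/13) = 59 + 13/14 = 839/14
2 + 1/(839/14) = 2 + 14/839 = 1692/839
-2 + 1/(1692/839) = -2 + 839/1692 = -2545/1692

-2545/1692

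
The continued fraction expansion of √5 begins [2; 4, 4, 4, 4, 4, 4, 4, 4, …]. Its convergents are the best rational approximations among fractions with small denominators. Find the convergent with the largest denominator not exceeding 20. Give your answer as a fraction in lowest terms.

List convergents until the denominator exceeds the bound:
a_0 = 2: 2/1  (≤ bound)
a_1 = 4: 9/4  (≤ bound)
a_2 = 4: 38/17  (≤ bound)
a_3 = 4: 161/72  (> 20, stop)

38/17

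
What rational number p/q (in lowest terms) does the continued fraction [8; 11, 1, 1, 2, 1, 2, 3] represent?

Use the convergent recurrence hₖ = aₖ·hₖ₋₁ + hₖ₋₂ (and likewise for the denominators kₖ):
a_0 = 8: 8/1
a_1 = 11: 89/11
a_2 = 1: 97/12
a_3 = 1: 186/23
a_4 = 2: 469/58
a_5 = 1: 655/81
a_6 = 2: 1779/220
a_7 = 3: 5992/741

5992/741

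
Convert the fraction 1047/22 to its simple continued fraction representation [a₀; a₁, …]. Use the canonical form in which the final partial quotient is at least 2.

[47; 1, 1, 2, 4]

⌊1047/22⌋ = 47, remainder 13
⌊22/13⌋ = 1, remainder 9
⌊13/9⌋ = 1, remainder 4
⌊9/4⌋ = 2, remainder 1
⌊4/1⌋ = 4, remainder 0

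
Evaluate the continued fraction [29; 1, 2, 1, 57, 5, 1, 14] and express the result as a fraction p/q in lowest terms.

Start with 14.
1 + 1/(14/1) = 1 + 1/14 = 15/14
5 + 1/(15/14) = 5 + 14/15 = 89/15
57 + 1/(89/15) = 57 + 15/89 = 5088/89
1 + 1/(5088/89) = 1 + 89/5088 = 5177/5088
2 + 1/(5177/5088) = 2 + 5088/5177 = 15442/5177
1 + 1/(15442/5177) = 1 + 5177/15442 = 20619/15442
29 + 1/(20619/15442) = 29 + 15442/20619 = 613393/20619

613393/20619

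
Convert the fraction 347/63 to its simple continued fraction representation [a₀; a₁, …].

Apply division with remainder until the remainder is 0:
347 ÷ 63 → quotient 5, remainder 32
63 ÷ 32 → quotient 1, remainder 31
32 ÷ 31 → quotient 1, remainder 1
31 ÷ 1 → quotient 31, remainder 0

[5; 1, 1, 31]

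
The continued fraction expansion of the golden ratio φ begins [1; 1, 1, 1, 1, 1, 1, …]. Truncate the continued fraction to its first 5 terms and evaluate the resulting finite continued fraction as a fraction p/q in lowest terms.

Start with 1.
1 + 1/(1/1) = 1 + 1/1 = 2/1
1 + 1/(2/1) = 1 + 1/2 = 3/2
1 + 1/(3/2) = 1 + 2/3 = 5/3
1 + 1/(5/3) = 1 + 3/5 = 8/5

8/5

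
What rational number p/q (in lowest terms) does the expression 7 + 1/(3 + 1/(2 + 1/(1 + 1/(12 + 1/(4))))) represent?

3781/518

Start with 4.
12 + 1/(4/1) = 12 + 1/4 = 49/4
1 + 1/(49/4) = 1 + 4/49 = 53/49
2 + 1/(53/49) = 2 + 49/53 = 155/53
3 + 1/(155/53) = 3 + 53/155 = 518/155
7 + 1/(518/155) = 7 + 155/518 = 3781/518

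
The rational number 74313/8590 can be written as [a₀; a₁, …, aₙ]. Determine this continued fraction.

[8; 1, 1, 1, 6, 2, 9, 21]

⌊74313/8590⌋ = 8, remainder 5593
⌊8590/5593⌋ = 1, remainder 2997
⌊5593/2997⌋ = 1, remainder 2596
⌊2997/2596⌋ = 1, remainder 401
⌊2596/401⌋ = 6, remainder 190
⌊401/190⌋ = 2, remainder 21
⌊190/21⌋ = 9, remainder 1
⌊21/1⌋ = 21, remainder 0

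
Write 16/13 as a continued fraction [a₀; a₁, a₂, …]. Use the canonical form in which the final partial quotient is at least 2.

⌊16/13⌋ = 1, remainder 3
⌊13/3⌋ = 4, remainder 1
⌊3/1⌋ = 3, remainder 0

[1; 4, 3]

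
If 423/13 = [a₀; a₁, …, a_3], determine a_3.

6

423 = 32·13 + 7, so a_0 = 32
13 = 1·7 + 6, so a_1 = 1
7 = 1·6 + 1, so a_2 = 1
6 = 6·1 + 0, so a_3 = 6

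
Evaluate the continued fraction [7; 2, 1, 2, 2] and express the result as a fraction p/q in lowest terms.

Start with 2.
2 + 1/(2/1) = 2 + 1/2 = 5/2
1 + 1/(5/2) = 1 + 2/5 = 7/5
2 + 1/(7/5) = 2 + 5/7 = 19/7
7 + 1/(19/7) = 7 + 7/19 = 140/19

140/19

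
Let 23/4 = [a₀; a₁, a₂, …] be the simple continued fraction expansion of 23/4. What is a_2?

3

Run the Euclidean algorithm, recording each quotient:
⌊23/4⌋ = 5, remainder 3
⌊4/3⌋ = 1, remainder 1
⌊3/1⌋ = 3, remainder 0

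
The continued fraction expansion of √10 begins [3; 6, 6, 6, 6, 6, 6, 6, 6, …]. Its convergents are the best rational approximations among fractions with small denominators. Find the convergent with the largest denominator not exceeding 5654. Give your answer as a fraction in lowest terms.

4443/1405

a_0 = 3: 3/1  (≤ bound)
a_1 = 6: 19/6  (≤ bound)
a_2 = 6: 117/37  (≤ bound)
a_3 = 6: 721/228  (≤ bound)
a_4 = 6: 4443/1405  (≤ bound)
a_5 = 6: 27379/8658  (> 5654, stop)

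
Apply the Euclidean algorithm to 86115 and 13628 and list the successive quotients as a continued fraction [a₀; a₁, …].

Run the Euclidean algorithm, recording each quotient:
⌊86115/13628⌋ = 6, remainder 4347
⌊13628/4347⌋ = 3, remainder 587
⌊4347/587⌋ = 7, remainder 238
⌊587/238⌋ = 2, remainder 111
⌊238/111⌋ = 2, remainder 16
⌊111/16⌋ = 6, remainder 15
⌊16/15⌋ = 1, remainder 1
⌊15/1⌋ = 15, remainder 0

[6; 3, 7, 2, 2, 6, 1, 15]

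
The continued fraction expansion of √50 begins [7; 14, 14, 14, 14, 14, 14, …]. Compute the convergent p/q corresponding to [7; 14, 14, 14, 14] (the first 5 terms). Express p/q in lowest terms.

275807/39005

a_0 = 7: 7/1
a_1 = 14: 99/14
a_2 = 14: 1393/197
a_3 = 14: 19601/2772
a_4 = 14: 275807/39005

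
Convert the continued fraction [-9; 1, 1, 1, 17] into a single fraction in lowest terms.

Work from the innermost term outward:
Start with 17.
1 + 1/(17/1) = 1 + 1/17 = 18/17
1 + 1/(18/17) = 1 + 17/18 = 35/18
1 + 1/(35/18) = 1 + 18/35 = 53/35
-9 + 1/(53/35) = -9 + 35/53 = -442/53

-442/53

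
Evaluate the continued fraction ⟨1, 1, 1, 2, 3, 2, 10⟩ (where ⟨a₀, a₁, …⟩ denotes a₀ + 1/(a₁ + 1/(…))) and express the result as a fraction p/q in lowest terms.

647/407

Collapse the nested fraction from the inside out:
Start with 10.
2 + 1/(10/1) = 2 + 1/10 = 21/10
3 + 1/(21/10) = 3 + 10/21 = 73/21
2 + 1/(73/21) = 2 + 21/73 = 167/73
1 + 1/(167/73) = 1 + 73/167 = 240/167
1 + 1/(240/167) = 1 + 167/240 = 407/240
1 + 1/(407/240) = 1 + 240/407 = 647/407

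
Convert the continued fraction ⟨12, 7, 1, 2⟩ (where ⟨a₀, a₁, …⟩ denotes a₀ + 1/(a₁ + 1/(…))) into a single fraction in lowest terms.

279/23

a_0 = 12: 12/1
a_1 = 7: 85/7
a_2 = 1: 97/8
a_3 = 2: 279/23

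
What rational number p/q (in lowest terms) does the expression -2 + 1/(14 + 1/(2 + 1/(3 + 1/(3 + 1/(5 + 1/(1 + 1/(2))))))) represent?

-11482/5947

Start with 2.
1 + 1/(2/1) = 1 + 1/2 = 3/2
5 + 1/(3/2) = 5 + 2/3 = 17/3
3 + 1/(17/3) = 3 + 3/17 = 54/17
3 + 1/(54/17) = 3 + 17/54 = 179/54
2 + 1/(179/54) = 2 + 54/179 = 412/179
14 + 1/(412/179) = 14 + 179/412 = 5947/412
-2 + 1/(5947/412) = -2 + 412/5947 = -11482/5947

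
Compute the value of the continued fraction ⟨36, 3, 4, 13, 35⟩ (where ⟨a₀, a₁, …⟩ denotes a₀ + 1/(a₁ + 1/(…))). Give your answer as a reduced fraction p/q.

219047/6033

a_0 = 36: 36/1
a_1 = 3: 109/3
a_2 = 4: 472/13
a_3 = 13: 6245/172
a_4 = 35: 219047/6033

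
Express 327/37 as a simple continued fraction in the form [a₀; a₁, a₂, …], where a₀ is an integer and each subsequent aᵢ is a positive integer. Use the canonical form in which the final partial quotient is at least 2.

[8; 1, 5, 6]

327 = 8·37 + 31, so a_0 = 8
37 = 1·31 + 6, so a_1 = 1
31 = 5·6 + 1, so a_2 = 5
6 = 6·1 + 0, so a_3 = 6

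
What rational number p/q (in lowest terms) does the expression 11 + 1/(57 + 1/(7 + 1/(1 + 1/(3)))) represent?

a_0 = 11: 11/1
a_1 = 57: 628/57
a_2 = 7: 4407/400
a_3 = 1: 5035/457
a_4 = 3: 19512/1771

19512/1771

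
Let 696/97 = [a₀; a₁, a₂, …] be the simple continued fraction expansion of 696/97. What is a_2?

1

Repeatedly divide and take the remainder:
696 = 7·97 + 17, so a_0 = 7
97 = 5·17 + 12, so a_1 = 5
17 = 1·12 + 5, so a_2 = 1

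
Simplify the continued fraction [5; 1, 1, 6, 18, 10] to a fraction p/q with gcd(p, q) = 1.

13142/2373

Starting at the tail and folding back:
Start with 10.
18 + 1/(10/1) = 18 + 1/10 = 181/10
6 + 1/(181/10) = 6 + 10/181 = 1096/181
1 + 1/(1096/181) = 1 + 181/1096 = 1277/1096
1 + 1/(1277/1096) = 1 + 1096/1277 = 2373/1277
5 + 1/(2373/1277) = 5 + 1277/2373 = 13142/2373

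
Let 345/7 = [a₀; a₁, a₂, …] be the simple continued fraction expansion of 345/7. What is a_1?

3

⌊345/7⌋ = 49, remainder 2
⌊7/2⌋ = 3, remainder 1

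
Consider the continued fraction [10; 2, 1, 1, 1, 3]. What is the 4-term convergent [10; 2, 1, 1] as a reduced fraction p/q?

a_0 = 10: 10/1
a_1 = 2: 21/2
a_2 = 1: 31/3
a_3 = 1: 52/5

52/5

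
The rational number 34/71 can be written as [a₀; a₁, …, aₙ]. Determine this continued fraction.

[0; 2, 11, 3]

Apply division with remainder until the remainder is 0:
⌊34/71⌋ = 0, remainder 34
⌊71/34⌋ = 2, remainder 3
⌊34/3⌋ = 11, remainder 1
⌊3/1⌋ = 3, remainder 0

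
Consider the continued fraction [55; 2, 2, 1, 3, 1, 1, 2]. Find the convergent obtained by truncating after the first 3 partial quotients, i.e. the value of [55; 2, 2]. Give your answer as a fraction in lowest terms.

Collapse the nested fraction from the inside out:
Start with 2.
2 + 1/(2/1) = 2 + 1/2 = 5/2
55 + 1/(5/2) = 55 + 2/5 = 277/5

277/5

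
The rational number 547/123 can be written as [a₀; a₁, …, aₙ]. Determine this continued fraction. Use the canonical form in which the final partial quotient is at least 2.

[4; 2, 4, 4, 3]

Run the Euclidean algorithm, recording each quotient:
547 ÷ 123 → quotient 4, remainder 55
123 ÷ 55 → quotient 2, remainder 13
55 ÷ 13 → quotient 4, remainder 3
13 ÷ 3 → quotient 4, remainder 1
3 ÷ 1 → quotient 3, remainder 0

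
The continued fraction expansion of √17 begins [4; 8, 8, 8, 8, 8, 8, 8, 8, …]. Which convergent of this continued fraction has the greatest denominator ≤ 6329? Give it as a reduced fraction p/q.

a_0 = 4: 4/1  (≤ bound)
a_1 = 8: 33/8  (≤ bound)
a_2 = 8: 268/65  (≤ bound)
a_3 = 8: 2177/528  (≤ bound)
a_4 = 8: 17684/4289  (≤ bound)
a_5 = 8: 143649/34840  (> 6329, stop)

17684/4289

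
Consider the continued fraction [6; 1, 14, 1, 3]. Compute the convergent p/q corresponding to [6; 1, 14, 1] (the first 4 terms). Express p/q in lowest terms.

a_0 = 6: 6/1
a_1 = 1: 7/1
a_2 = 14: 104/15
a_3 = 1: 111/16

111/16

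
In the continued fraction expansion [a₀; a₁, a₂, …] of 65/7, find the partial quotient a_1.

⌊65/7⌋ = 9, remainder 2
⌊7/2⌋ = 3, remainder 1

3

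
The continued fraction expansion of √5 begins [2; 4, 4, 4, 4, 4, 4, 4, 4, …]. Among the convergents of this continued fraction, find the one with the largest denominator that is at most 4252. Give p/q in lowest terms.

2889/1292

a_0 = 2: 2/1  (≤ bound)
a_1 = 4: 9/4  (≤ bound)
a_2 = 4: 38/17  (≤ bound)
a_3 = 4: 161/72  (≤ bound)
a_4 = 4: 682/305  (≤ bound)
a_5 = 4: 2889/1292  (≤ bound)
a_6 = 4: 12238/5473  (> 4252, stop)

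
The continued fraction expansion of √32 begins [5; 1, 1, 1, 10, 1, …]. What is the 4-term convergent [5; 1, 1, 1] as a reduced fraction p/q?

Start with 1.
1 + 1/(1/1) = 1 + 1/1 = 2/1
1 + 1/(2/1) = 1 + 1/2 = 3/2
5 + 1/(3/2) = 5 + 2/3 = 17/3

17/3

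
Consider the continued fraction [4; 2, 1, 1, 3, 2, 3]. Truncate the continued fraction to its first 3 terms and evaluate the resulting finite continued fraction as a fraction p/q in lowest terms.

13/3

a_0 = 4: 4/1
a_1 = 2: 9/2
a_2 = 1: 13/3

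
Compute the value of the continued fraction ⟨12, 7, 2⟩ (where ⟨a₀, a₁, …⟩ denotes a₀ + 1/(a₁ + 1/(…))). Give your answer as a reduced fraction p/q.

182/15

Start with 2.
7 + 1/(2/1) = 7 + 1/2 = 15/2
12 + 1/(15/2) = 12 + 2/15 = 182/15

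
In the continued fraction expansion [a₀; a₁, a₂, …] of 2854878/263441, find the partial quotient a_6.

⌊2854878/263441⌋ = 10, remainder 220468
⌊263441/220468⌋ = 1, remainder 42973
⌊220468/42973⌋ = 5, remainder 5603
⌊42973/5603⌋ = 7, remainder 3752
⌊5603/3752⌋ = 1, remainder 1851
⌊3752/1851⌋ = 2, remainder 50
⌊1851/50⌋ = 37, remainder 1

37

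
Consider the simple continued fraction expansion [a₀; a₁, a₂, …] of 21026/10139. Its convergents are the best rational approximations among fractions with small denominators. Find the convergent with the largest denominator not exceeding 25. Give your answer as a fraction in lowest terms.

a_0 = 2: 2/1  (≤ bound)
a_1 = 13: 27/13  (≤ bound)
a_2 = 1: 29/14  (≤ bound)
a_3 = 1: 56/27  (> 25, stop)

29/14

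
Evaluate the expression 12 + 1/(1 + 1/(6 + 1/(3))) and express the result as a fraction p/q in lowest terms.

Build up convergents one term at a time:
a_0 = 12: 12/1
a_1 = 1: 13/1
a_2 = 6: 90/7
a_3 = 3: 283/22

283/22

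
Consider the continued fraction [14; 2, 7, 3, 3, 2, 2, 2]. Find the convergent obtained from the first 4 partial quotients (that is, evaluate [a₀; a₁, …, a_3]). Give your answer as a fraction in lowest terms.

680/47

Start with 3.
7 + 1/(3/1) = 7 + 1/3 = 22/3
2 + 1/(22/3) = 2 + 3/22 = 47/22
14 + 1/(47/22) = 14 + 22/47 = 680/47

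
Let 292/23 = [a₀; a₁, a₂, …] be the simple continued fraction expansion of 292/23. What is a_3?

3

292 ÷ 23 → quotient 12, remainder 16
23 ÷ 16 → quotient 1, remainder 7
16 ÷ 7 → quotient 2, remainder 2
7 ÷ 2 → quotient 3, remainder 1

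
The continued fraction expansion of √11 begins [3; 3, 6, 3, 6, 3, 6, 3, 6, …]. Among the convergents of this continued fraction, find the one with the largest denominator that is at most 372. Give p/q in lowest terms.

List convergents until the denominator exceeds the bound:
a_0 = 3: 3/1  (≤ bound)
a_1 = 3: 10/3  (≤ bound)
a_2 = 6: 63/19  (≤ bound)
a_3 = 3: 199/60  (≤ bound)
a_4 = 6: 1257/379  (> 372, stop)

199/60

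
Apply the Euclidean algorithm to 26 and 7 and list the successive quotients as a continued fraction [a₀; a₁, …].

[3; 1, 2, 2]

26 = 3·7 + 5, so a_0 = 3
7 = 1·5 + 2, so a_1 = 1
5 = 2·2 + 1, so a_2 = 2
2 = 2·1 + 0, so a_3 = 2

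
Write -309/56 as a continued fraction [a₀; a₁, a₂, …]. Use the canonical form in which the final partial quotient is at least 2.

[-6; 2, 13, 2]

Run the Euclidean algorithm, recording each quotient:
-309 = -6·56 + 27, so a_0 = -6
56 = 2·27 + 2, so a_1 = 2
27 = 13·2 + 1, so a_2 = 13
2 = 2·1 + 0, so a_3 = 2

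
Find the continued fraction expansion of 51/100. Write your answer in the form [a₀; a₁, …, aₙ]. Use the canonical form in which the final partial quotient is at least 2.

[0; 1, 1, 24, 2]

51 = 0·100 + 51, so a_0 = 0
100 = 1·51 + 49, so a_1 = 1
51 = 1·49 + 2, so a_2 = 1
49 = 24·2 + 1, so a_3 = 24
2 = 2·1 + 0, so a_4 = 2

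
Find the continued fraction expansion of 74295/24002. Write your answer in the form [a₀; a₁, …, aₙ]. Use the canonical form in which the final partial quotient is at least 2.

[3; 10, 2, 17, 9, 3, 2]

Repeatedly divide and take the remainder:
74295 = 3·24002 + 2289, so a_0 = 3
24002 = 10·2289 + 1112, so a_1 = 10
2289 = 2·1112 + 65, so a_2 = 2
1112 = 17·65 + 7, so a_3 = 17
65 = 9·7 + 2, so a_4 = 9
7 = 3·2 + 1, so a_5 = 3
2 = 2·1 + 0, so a_6 = 2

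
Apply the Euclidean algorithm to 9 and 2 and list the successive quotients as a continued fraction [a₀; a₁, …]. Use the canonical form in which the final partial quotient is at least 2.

Run the Euclidean algorithm, recording each quotient:
9 ÷ 2 → quotient 4, remainder 1
2 ÷ 1 → quotient 2, remainder 0

[4; 2]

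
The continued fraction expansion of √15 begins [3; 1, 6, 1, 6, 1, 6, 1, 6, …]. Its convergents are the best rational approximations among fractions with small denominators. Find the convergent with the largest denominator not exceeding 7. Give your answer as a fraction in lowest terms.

a_0 = 3: 3/1  (≤ bound)
a_1 = 1: 4/1  (≤ bound)
a_2 = 6: 27/7  (≤ bound)
a_3 = 1: 31/8  (> 7, stop)

27/7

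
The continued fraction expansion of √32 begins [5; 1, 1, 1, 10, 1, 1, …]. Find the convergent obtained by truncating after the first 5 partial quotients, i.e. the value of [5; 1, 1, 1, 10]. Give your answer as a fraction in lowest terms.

181/32

Build up convergents one term at a time:
a_0 = 5: 5/1
a_1 = 1: 6/1
a_2 = 1: 11/2
a_3 = 1: 17/3
a_4 = 10: 181/32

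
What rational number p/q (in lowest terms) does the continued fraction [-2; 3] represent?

Work from the innermost term outward:
Start with 3.
-2 + 1/(3/1) = -2 + 1/3 = -5/3

-5/3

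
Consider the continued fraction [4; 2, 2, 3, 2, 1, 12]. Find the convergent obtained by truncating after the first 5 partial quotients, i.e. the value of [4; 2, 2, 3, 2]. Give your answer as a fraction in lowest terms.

Use the convergent recurrence hₖ = aₖ·hₖ₋₁ + hₖ₋₂ (and likewise for the denominators kₖ):
a_0 = 4: 4/1
a_1 = 2: 9/2
a_2 = 2: 22/5
a_3 = 3: 75/17
a_4 = 2: 172/39

172/39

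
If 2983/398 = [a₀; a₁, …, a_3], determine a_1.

2

2983 ÷ 398 → quotient 7, remainder 197
398 ÷ 197 → quotient 2, remainder 4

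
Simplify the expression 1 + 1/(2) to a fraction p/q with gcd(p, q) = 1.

Start with 2.
1 + 1/(2/1) = 1 + 1/2 = 3/2

3/2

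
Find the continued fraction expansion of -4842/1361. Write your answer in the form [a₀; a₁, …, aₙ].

[-4; 2, 3, 1, 5, 26]

-4842 = -4·1361 + 602, so a_0 = -4
1361 = 2·602 + 157, so a_1 = 2
602 = 3·157 + 131, so a_2 = 3
157 = 1·131 + 26, so a_3 = 1
131 = 5·26 + 1, so a_4 = 5
26 = 26·1 + 0, so a_5 = 26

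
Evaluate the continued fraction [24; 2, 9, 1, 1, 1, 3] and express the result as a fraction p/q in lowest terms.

5458/223

Collapse the nested fraction from the inside out:
Start with 3.
1 + 1/(3/1) = 1 + 1/3 = 4/3
1 + 1/(4/3) = 1 + 3/4 = 7/4
1 + 1/(7/4) = 1 + 4/7 = 11/7
9 + 1/(11/7) = 9 + 7/11 = 106/11
2 + 1/(106/11) = 2 + 11/106 = 223/106
24 + 1/(223/106) = 24 + 106/223 = 5458/223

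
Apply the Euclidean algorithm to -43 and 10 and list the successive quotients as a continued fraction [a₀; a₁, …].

-43 = -5·10 + 7, so a_0 = -5
10 = 1·7 + 3, so a_1 = 1
7 = 2·3 + 1, so a_2 = 2
3 = 3·1 + 0, so a_3 = 3

[-5; 1, 2, 3]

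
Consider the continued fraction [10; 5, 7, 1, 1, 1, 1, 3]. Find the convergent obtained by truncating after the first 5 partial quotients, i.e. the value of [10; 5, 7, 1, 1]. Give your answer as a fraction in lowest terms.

Start with 1.
1 + 1/(1/1) = 1 + 1/1 = 2/1
7 + 1/(2/1) = 7 + 1/2 = 15/2
5 + 1/(15/2) = 5 + 2/15 = 77/15
10 + 1/(77/15) = 10 + 15/77 = 785/77

785/77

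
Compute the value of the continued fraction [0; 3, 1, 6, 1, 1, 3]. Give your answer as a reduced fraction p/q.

53/205

Start with 3.
1 + 1/(3/1) = 1 + 1/3 = 4/3
1 + 1/(4/3) = 1 + 3/4 = 7/4
6 + 1/(7/4) = 6 + 4/7 = 46/7
1 + 1/(46/7) = 1 + 7/46 = 53/46
3 + 1/(53/46) = 3 + 46/53 = 205/53
0 + 1/(205/53) = 0 + 53/205 = 53/205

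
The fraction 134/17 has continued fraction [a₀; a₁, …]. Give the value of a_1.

134 ÷ 17 → quotient 7, remainder 15
17 ÷ 15 → quotient 1, remainder 2

1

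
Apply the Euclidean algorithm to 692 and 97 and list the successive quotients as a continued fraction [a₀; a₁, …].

⌊692/97⌋ = 7, remainder 13
⌊97/13⌋ = 7, remainder 6
⌊13/6⌋ = 2, remainder 1
⌊6/1⌋ = 6, remainder 0

[7; 7, 2, 6]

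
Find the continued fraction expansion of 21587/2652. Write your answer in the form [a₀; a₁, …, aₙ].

21587 = 8·2652 + 371, so a_0 = 8
2652 = 7·371 + 55, so a_1 = 7
371 = 6·55 + 41, so a_2 = 6
55 = 1·41 + 14, so a_3 = 1
41 = 2·14 + 13, so a_4 = 2
14 = 1·13 + 1, so a_5 = 1
13 = 13·1 + 0, so a_6 = 13

[8; 7, 6, 1, 2, 1, 13]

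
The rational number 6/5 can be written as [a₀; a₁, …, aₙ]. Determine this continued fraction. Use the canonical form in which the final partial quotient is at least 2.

[1; 5]

Run the Euclidean algorithm, recording each quotient:
6 ÷ 5 → quotient 1, remainder 1
5 ÷ 1 → quotient 5, remainder 0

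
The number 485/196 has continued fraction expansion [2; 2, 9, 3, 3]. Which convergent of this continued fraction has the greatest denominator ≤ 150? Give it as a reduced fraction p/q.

146/59

a_0 = 2: 2/1  (≤ bound)
a_1 = 2: 5/2  (≤ bound)
a_2 = 9: 47/19  (≤ bound)
a_3 = 3: 146/59  (≤ bound)
a_4 = 3: 485/196  (> 150, stop)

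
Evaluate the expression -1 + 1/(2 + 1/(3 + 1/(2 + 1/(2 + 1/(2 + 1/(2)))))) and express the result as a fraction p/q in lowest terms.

-128/227

Start with 2.
2 + 1/(2/1) = 2 + 1/2 = 5/2
2 + 1/(5/2) = 2 + 2/5 = 12/5
2 + 1/(12/5) = 2 + 5/12 = 29/12
3 + 1/(29/12) = 3 + 12/29 = 99/29
2 + 1/(99/29) = 2 + 29/99 = 227/99
-1 + 1/(227/99) = -1 + 99/227 = -128/227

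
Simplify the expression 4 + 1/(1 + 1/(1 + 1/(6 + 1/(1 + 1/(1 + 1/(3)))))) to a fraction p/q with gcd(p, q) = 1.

a_0 = 4: 4/1
a_1 = 1: 5/1
a_2 = 1: 9/2
a_3 = 6: 59/13
a_4 = 1: 68/15
a_5 = 1: 127/28
a_6 = 3: 449/99

449/99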